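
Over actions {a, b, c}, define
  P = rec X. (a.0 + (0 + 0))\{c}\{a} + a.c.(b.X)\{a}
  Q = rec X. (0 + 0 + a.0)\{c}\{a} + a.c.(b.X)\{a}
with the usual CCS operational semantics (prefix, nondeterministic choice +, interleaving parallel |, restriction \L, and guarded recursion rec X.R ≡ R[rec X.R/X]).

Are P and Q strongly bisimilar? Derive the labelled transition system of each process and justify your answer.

bisimilar

P's transition system — 4 states:
  m0 = rec X. (a.0 + (0 + 0))\{c}\{a} + a.c.(b.X)\{a} → --a--▸ m1
  m1 = c.(b.(rec X. (a.0 + (0 + 0))\{c}\{a} + a.c.(b.X)\{a}))\{a} → --c--▸ m2
  m2 = (b.(rec X. (a.0 + (0 + 0))\{c}\{a} + a.c.(b.X)\{a}))\{a} → --b--▸ m3
  m3 = (rec X. (a.0 + (0 + 0))\{c}\{a} + a.c.(b.X)\{a})\{a} → ∅
Q's transition system — 4 states:
  n0 = rec X. (0 + 0 + a.0)\{c}\{a} + a.c.(b.X)\{a} → --a--▸ n1
  n1 = c.(b.(rec X. (0 + 0 + a.0)\{c}\{a} + a.c.(b.X)\{a}))\{a} → --c--▸ n2
  n2 = (b.(rec X. (0 + 0 + a.0)\{c}\{a} + a.c.(b.X)\{a}))\{a} → --b--▸ n3
  n3 = (rec X. (0 + 0 + a.0)\{c}\{a} + a.c.(b.X)\{a})\{a} → ∅
Bisimilarity quotient blocks:
  B0 = {m0, n0}
  B1 = {m1, n1}
  B2 = {m2, n2}
  B3 = {m3, n3}
m0 ∈ B0, n0 ∈ B0 → same block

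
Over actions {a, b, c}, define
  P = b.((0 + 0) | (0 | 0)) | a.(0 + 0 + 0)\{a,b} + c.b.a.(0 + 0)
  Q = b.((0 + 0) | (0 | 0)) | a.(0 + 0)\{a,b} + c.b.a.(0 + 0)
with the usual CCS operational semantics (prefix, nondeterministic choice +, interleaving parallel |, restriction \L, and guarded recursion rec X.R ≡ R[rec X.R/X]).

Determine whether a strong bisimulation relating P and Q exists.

P ~ Q

P's transition system — 7 states:
  p0 = b.((0 + 0) | (0 | 0)) | a.(0 + 0 + 0)\{a,b} + c.b.a.(0 + 0) has moves =a=> p1, =b=> p2, =c=> p3
  p1 = b.((0 + 0) | (0 | 0)) | (0 + 0 + 0)\{a,b} has moves =b=> p4
  p2 = (0 + 0) | (0 | 0) | a.(0 + 0 + 0)\{a,b} has moves =a=> p4
  p3 = b.a.(0 + 0) has moves =b=> p5
  p4 = (0 + 0) | (0 | 0) | (0 + 0 + 0)\{a,b} has moves (no moves)
  p5 = a.(0 + 0) has moves =a=> p6
  p6 = 0 + 0 has moves (no moves)
Q's transition system — 7 states:
  q0 = b.((0 + 0) | (0 | 0)) | a.(0 + 0)\{a,b} + c.b.a.(0 + 0) has moves =a=> q1, =b=> q2, =c=> q3
  q1 = b.((0 + 0) | (0 | 0)) | (0 + 0)\{a,b} has moves =b=> q4
  q2 = (0 + 0) | (0 | 0) | a.(0 + 0)\{a,b} has moves =a=> q4
  q3 = b.a.(0 + 0) has moves =b=> q5
  q4 = (0 + 0) | (0 | 0) | (0 + 0)\{a,b} has moves (no moves)
  q5 = a.(0 + 0) has moves =a=> q6
  q6 = 0 + 0 has moves (no moves)
Partition-refinement fixed point:
  B0 = {p0, q0}
  B1 = {p2, p5, q2, q5}
  B2 = {p4, p6, q4, q6}
  B3 = {p3, q3}
  B4 = {p1, q1}
p0 ∈ B0, q0 ∈ B0 → same block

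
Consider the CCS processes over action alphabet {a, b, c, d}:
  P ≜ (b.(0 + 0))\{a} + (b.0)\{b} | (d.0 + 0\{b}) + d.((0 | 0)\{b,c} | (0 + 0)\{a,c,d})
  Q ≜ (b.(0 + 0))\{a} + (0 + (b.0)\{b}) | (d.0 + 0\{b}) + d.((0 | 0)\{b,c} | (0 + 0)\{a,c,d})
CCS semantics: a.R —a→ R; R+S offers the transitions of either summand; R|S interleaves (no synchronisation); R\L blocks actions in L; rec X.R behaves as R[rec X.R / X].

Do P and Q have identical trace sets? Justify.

P's transition system — 4 states:
  s0 = (b.(0 + 0))\{a} + (b.0)\{b} | (d.0 + 0\{b}) + d.((0 | 0)\{b,c} | (0 + 0)\{a,c,d}) :: -b-> s1, -d-> s2, -d-> s3
  s1 = (0 + 0)\{a} :: ·
  s2 = (0 | 0)\{b,c} | (0 + 0)\{a,c,d} :: ·
  s3 = (b.0)\{b} | 0 :: ·
Q's transition system — 4 states:
  t0 = (b.(0 + 0))\{a} + (0 + (b.0)\{b}) | (d.0 + 0\{b}) + d.((0 | 0)\{b,c} | (0 + 0)\{a,c,d}) :: -b-> t1, -d-> t2, -d-> t3
  t1 = (0 + 0)\{a} :: ·
  t2 = (0 + (b.0)\{b}) | 0 :: ·
  t3 = (0 | 0)\{b,c} | (0 + 0)\{a,c,d} :: ·
Bisimilarity quotient blocks:
  B0 = {s0, t0}
  B1 = {s1, s2, s3, t1, t2, t3}
s0 ∈ B0, t0 ∈ B0 → same block
Bisimilar ⇒ trace-equivalent.

trace-equivalent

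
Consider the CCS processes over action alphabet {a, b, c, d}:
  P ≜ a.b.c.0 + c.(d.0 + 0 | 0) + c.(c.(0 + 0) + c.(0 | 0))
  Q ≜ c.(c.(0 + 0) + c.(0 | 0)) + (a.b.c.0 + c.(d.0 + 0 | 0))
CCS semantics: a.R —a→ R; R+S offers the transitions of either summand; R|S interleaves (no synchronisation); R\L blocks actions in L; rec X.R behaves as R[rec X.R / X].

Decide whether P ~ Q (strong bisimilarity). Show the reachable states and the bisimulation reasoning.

P's transition system — 8 states:
  s0 = a.b.c.0 + c.(d.0 + 0 | 0) + c.(c.(0 + 0) + c.(0 | 0)) ⊢ --a--▸ s1, --c--▸ s2, --c--▸ s3
  s1 = b.c.0 ⊢ --b--▸ s4
  s2 = c.(0 + 0) + c.(0 | 0) ⊢ --c--▸ s5, --c--▸ s6
  s3 = d.0 + 0 | 0 ⊢ --d--▸ s7
  s4 = c.0 ⊢ --c--▸ s7
  s5 = 0 + 0 ⊢ ·
  s6 = 0 | 0 ⊢ ·
  s7 = 0 ⊢ ·
Q's transition system — 8 states:
  t0 = c.(c.(0 + 0) + c.(0 | 0)) + (a.b.c.0 + c.(d.0 + 0 | 0)) ⊢ --a--▸ t1, --c--▸ t2, --c--▸ t3
  t1 = b.c.0 ⊢ --b--▸ t4
  t2 = c.(0 + 0) + c.(0 | 0) ⊢ --c--▸ t5, --c--▸ t6
  t3 = d.0 + 0 | 0 ⊢ --d--▸ t7
  t4 = c.0 ⊢ --c--▸ t7
  t5 = 0 + 0 ⊢ ·
  t6 = 0 | 0 ⊢ ·
  t7 = 0 ⊢ ·
Partition-refinement fixed point:
  B0 = {s0, t0}
  B1 = {s2, s4, t2, t4}
  B2 = {s5, s6, s7, t5, t6, t7}
  B3 = {s3, t3}
  B4 = {s1, t1}
s0 ∈ B0, t0 ∈ B0 → same block

YES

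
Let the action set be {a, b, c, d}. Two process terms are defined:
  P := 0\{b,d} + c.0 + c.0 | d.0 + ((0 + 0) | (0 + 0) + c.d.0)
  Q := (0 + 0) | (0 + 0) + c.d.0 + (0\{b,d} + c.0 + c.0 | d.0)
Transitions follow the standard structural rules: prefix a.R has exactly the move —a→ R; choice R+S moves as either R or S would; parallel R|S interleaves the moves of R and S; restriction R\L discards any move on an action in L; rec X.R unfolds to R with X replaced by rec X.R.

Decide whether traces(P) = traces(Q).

Reachable graph of P (6 states):
  s0 = 0\{b,d} + c.0 + c.0 | d.0 + ((0 + 0) | (0 + 0) + c.d.0) | =c=> s1, =c=> s2, =c=> s3, =d=> s4
  s1 = 0 | ∅
  s2 = 0 | d.0 | =d=> s5
  s3 = d.0 | =d=> s1
  s4 = c.0 | 0 | =c=> s5
  s5 = 0 | 0 | ∅
Reachable graph of Q (6 states):
  t0 = (0 + 0) | (0 + 0) + c.d.0 + (0\{b,d} + c.0 + c.0 | d.0) | =c=> t1, =c=> t2, =c=> t3, =d=> t4
  t1 = 0 | ∅
  t2 = 0 | d.0 | =d=> t5
  t3 = d.0 | =d=> t1
  t4 = c.0 | 0 | =c=> t5
  t5 = 0 | 0 | ∅
Partition-refinement fixed point:
  B0 = {s0, t0}
  B1 = {s2, s3, t2, t3}
  B2 = {s1, s5, t1, t5}
  B3 = {s4, t4}
s0 ∈ B0, t0 ∈ B0 → same block
Bisimilar ⇒ trace-equivalent.

traces(P) = traces(Q)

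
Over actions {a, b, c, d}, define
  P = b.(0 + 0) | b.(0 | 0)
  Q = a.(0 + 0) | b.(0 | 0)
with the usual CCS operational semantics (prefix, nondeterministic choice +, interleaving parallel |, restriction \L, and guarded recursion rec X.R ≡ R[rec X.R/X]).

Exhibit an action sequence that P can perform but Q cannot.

LTS(P): 4 reachable states
  m0 = b.(0 + 0) | b.(0 | 0) has moves =b=> m1, =b=> m2
  m1 = (0 + 0) | b.(0 | 0) has moves =b=> m3
  m2 = b.(0 + 0) | (0 | 0) has moves =b=> m3
  m3 = (0 + 0) | (0 | 0) has moves ∅
LTS(Q): 4 reachable states
  n0 = a.(0 + 0) | b.(0 | 0) has moves =a=> n1, =b=> n2
  n1 = (0 + 0) | b.(0 | 0) has moves =b=> n3
  n2 = a.(0 + 0) | (0 | 0) has moves =a=> n3
  n3 = (0 + 0) | (0 | 0) has moves ∅
Trace ⟨bb⟩ through P, begin at {m0}:
  after b @ step 1: {m1, m2}
  after b @ step 2: {m3}
  P completes σ.
Trace ⟨bb⟩ through Q, begin at {n0}:
  after b @ step 1: {n2}
  after b @ step 2: ∅ (Q stuck)

bb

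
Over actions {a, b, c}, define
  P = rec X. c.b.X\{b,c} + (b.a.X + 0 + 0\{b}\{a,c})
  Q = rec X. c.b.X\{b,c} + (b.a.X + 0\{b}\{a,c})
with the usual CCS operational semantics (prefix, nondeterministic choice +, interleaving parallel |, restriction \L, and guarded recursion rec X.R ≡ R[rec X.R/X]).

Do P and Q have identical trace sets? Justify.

YES

LTS(P): 4 reachable states
  p0 = rec X. c.b.X\{b,c} + (b.a.X + 0 + 0\{b}\{a,c}) → -b-> p1, -c-> p2
  p1 = a.(rec X. c.b.X\{b,c} + (b.a.X + 0 + 0\{b}\{a,c})) → -a-> p0
  p2 = b.(rec X. c.b.X\{b,c} + (b.a.X + 0 + 0\{b}\{a,c}))\{b,c} → -b-> p3
  p3 = (rec X. c.b.X\{b,c} + (b.a.X + 0 + 0\{b}\{a,c}))\{b,c} → deadlocked
LTS(Q): 4 reachable states
  q0 = rec X. c.b.X\{b,c} + (b.a.X + 0\{b}\{a,c}) → -b-> q1, -c-> q2
  q1 = a.(rec X. c.b.X\{b,c} + (b.a.X + 0\{b}\{a,c})) → -a-> q0
  q2 = b.(rec X. c.b.X\{b,c} + (b.a.X + 0\{b}\{a,c}))\{b,c} → -b-> q3
  q3 = (rec X. c.b.X\{b,c} + (b.a.X + 0\{b}\{a,c}))\{b,c} → deadlocked
Coarsest stable partition (strong bisimilarity classes):
  B0 = {p0, q0}
  B1 = {p1, q1}
  B2 = {p2, q2}
  B3 = {p3, q3}
p0 ∈ B0, q0 ∈ B0 → same block
Bisimilar ⇒ trace-equivalent.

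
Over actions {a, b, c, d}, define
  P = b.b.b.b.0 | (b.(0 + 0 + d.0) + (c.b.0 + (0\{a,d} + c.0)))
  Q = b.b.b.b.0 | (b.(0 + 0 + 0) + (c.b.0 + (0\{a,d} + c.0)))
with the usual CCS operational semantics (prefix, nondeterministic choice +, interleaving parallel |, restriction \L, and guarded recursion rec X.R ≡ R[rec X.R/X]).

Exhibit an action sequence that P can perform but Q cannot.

LTS(P): 20 reachable states
  p0 = b.b.b.b.0 | (b.(0 + 0 + d.0) + (c.b.0 + (0\{a,d} + c.0))) ⊢ ··b··> p1, ··b··> p2, ··c··> p3, ··c··> p4
  p1 = b.b.b.0 | (b.(0 + 0 + d.0) + (c.b.0 + (0\{a,d} + c.0))) ⊢ ··b··> p5, ··b··> p6, ··c··> p7, ··c··> p8
  p2 = b.b.b.b.0 | (0 + 0 + d.0) ⊢ ··b··> p6, ··d··> p3
  p3 = b.b.b.b.0 | 0 ⊢ ··b··> p7
  p4 = b.b.b.b.0 | b.0 ⊢ ··b··> p3, ··b··> p8
  p5 = b.b.0 | (b.(0 + 0 + d.0) + (c.b.0 + (0\{a,d} + c.0))) ⊢ ··b··> p10, ··b··> p9, ··c··> p11, ··c··> p12
  p6 = b.b.b.0 | (0 + 0 + d.0) ⊢ ··b··> p10, ··d··> p7
  p7 = b.b.b.0 | 0 ⊢ ··b··> p11
  p8 = b.b.b.0 | b.0 ⊢ ··b··> p12, ··b··> p7
  p9 = b.0 | (b.(0 + 0 + d.0) + (c.b.0 + (0\{a,d} + c.0))) ⊢ ··b··> p13, ··b··> p14, ··c··> p15, ··c··> p16
  p10 = b.b.0 | (0 + 0 + d.0) ⊢ ··b··> p14, ··d··> p11
  p11 = b.b.0 | 0 ⊢ ··b··> p15
  p12 = b.b.0 | b.0 ⊢ ··b··> p11, ··b··> p16
  p13 = 0 | (b.(0 + 0 + d.0) + (c.b.0 + (0\{a,d} + c.0))) ⊢ ··b··> p17, ··c··> p18, ··c··> p19
  p14 = b.0 | (0 + 0 + d.0) ⊢ ··b··> p17, ··d··> p15
  p15 = b.0 | 0 ⊢ ··b··> p18
  p16 = b.0 | b.0 ⊢ ··b··> p15, ··b··> p19
  p17 = 0 | (0 + 0 + d.0) ⊢ ··d··> p18
  p18 = 0 | 0 ⊢ ·
  p19 = 0 | b.0 ⊢ ··b··> p18
LTS(Q): 20 reachable states
  q0 = b.b.b.b.0 | (b.(0 + 0 + 0) + (c.b.0 + (0\{a,d} + c.0))) ⊢ ··b··> q1, ··b··> q2, ··c··> q3, ··c··> q4
  q1 = b.b.b.0 | (b.(0 + 0 + 0) + (c.b.0 + (0\{a,d} + c.0))) ⊢ ··b··> q5, ··b··> q6, ··c··> q7, ··c··> q8
  q2 = b.b.b.b.0 | (0 + 0 + 0) ⊢ ··b··> q6
  q3 = b.b.b.b.0 | 0 ⊢ ··b··> q7
  q4 = b.b.b.b.0 | b.0 ⊢ ··b··> q3, ··b··> q8
  q5 = b.b.0 | (b.(0 + 0 + 0) + (c.b.0 + (0\{a,d} + c.0))) ⊢ ··b··> q10, ··b··> q9, ··c··> q11, ··c··> q12
  q6 = b.b.b.0 | (0 + 0 + 0) ⊢ ··b··> q10
  q7 = b.b.b.0 | 0 ⊢ ··b··> q11
  q8 = b.b.b.0 | b.0 ⊢ ··b··> q12, ··b··> q7
  q9 = b.0 | (b.(0 + 0 + 0) + (c.b.0 + (0\{a,d} + c.0))) ⊢ ··b··> q13, ··b··> q14, ··c··> q15, ··c··> q16
  q10 = b.b.0 | (0 + 0 + 0) ⊢ ··b··> q14
  q11 = b.b.0 | 0 ⊢ ··b··> q15
  q12 = b.b.0 | b.0 ⊢ ··b··> q11, ··b··> q16
  q13 = 0 | (b.(0 + 0 + 0) + (c.b.0 + (0\{a,d} + c.0))) ⊢ ··b··> q17, ··c··> q18, ··c··> q19
  q14 = b.0 | (0 + 0 + 0) ⊢ ··b··> q17
  q15 = b.0 | 0 ⊢ ··b··> q18
  q16 = b.0 | b.0 ⊢ ··b··> q15, ··b··> q19
  q17 = 0 | (0 + 0 + 0) ⊢ ·
  q18 = 0 | 0 ⊢ ·
  q19 = 0 | b.0 ⊢ ··b··> q18
Trace ⟨bd⟩ through P, begin at {p0}:
  after b @ step 1: {p1, p2}
  after d @ step 2: {p3}
  P completes σ.
Trace ⟨bd⟩ through Q, begin at {q0}:
  after b @ step 1: {q1, q2}
  after d @ step 2: no successor for Q

bd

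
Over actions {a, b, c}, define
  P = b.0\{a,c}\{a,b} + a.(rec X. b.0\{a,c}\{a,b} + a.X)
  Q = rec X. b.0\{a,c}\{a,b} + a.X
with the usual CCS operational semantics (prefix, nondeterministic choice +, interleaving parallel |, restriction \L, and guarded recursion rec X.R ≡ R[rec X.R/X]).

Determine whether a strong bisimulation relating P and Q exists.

bisimilar

Reachable graph of P (3 states):
  m0 = b.0\{a,c}\{a,b} + a.(rec X. b.0\{a,c}\{a,b} + a.X) has moves -a-> m1, -b-> m2
  m1 = rec X. b.0\{a,c}\{a,b} + a.X has moves -a-> m1, -b-> m2
  m2 = 0\{a,c}\{a,b} has moves ·
Reachable graph of Q (2 states):
  n0 = rec X. b.0\{a,c}\{a,b} + a.X has moves -a-> n0, -b-> n1
  n1 = 0\{a,c}\{a,b} has moves ·
Coarsest stable partition (strong bisimilarity classes):
  B0 = {m0, m1, n0}
  B1 = {m2, n1}
m0 ∈ B0, n0 ∈ B0 → same block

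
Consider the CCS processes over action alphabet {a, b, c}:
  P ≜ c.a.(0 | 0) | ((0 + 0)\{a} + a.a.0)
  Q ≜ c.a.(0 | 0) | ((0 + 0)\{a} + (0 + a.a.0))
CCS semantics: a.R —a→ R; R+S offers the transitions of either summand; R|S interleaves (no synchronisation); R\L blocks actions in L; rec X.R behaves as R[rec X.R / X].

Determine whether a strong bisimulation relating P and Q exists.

P ~ Q

P's transition system — 9 states:
  p0 = c.a.(0 | 0) | ((0 + 0)\{a} + a.a.0) | —a→ p1, —c→ p2
  p1 = c.a.(0 | 0) | a.0 | —a→ p3, —c→ p4
  p2 = a.(0 | 0) | ((0 + 0)\{a} + a.a.0) | —a→ p4, —a→ p5
  p3 = c.a.(0 | 0) | 0 | —c→ p6
  p4 = a.(0 | 0) | a.0 | —a→ p6, —a→ p7
  p5 = 0 | 0 | ((0 + 0)\{a} + a.a.0) | —a→ p7
  p6 = a.(0 | 0) | 0 | —a→ p8
  p7 = 0 | 0 | a.0 | —a→ p8
  p8 = 0 | 0 | 0 | stopped
Q's transition system — 9 states:
  q0 = c.a.(0 | 0) | ((0 + 0)\{a} + (0 + a.a.0)) | —a→ q1, —c→ q2
  q1 = c.a.(0 | 0) | a.0 | —a→ q3, —c→ q4
  q2 = a.(0 | 0) | ((0 + 0)\{a} + (0 + a.a.0)) | —a→ q4, —a→ q5
  q3 = c.a.(0 | 0) | 0 | —c→ q6
  q4 = a.(0 | 0) | a.0 | —a→ q6, —a→ q7
  q5 = 0 | 0 | ((0 + 0)\{a} + (0 + a.a.0)) | —a→ q7
  q6 = a.(0 | 0) | 0 | —a→ q8
  q7 = 0 | 0 | a.0 | —a→ q8
  q8 = 0 | 0 | 0 | stopped
Bisimilarity quotient blocks:
  B0 = {p0, q0}
  B1 = {p1, q1}
  B2 = {p4, p5, q4, q5}
  B3 = {p6, p7, q6, q7}
  B4 = {p8, q8}
  B5 = {p3, q3}
  B6 = {p2, q2}
p0 ∈ B0, q0 ∈ B0 → same block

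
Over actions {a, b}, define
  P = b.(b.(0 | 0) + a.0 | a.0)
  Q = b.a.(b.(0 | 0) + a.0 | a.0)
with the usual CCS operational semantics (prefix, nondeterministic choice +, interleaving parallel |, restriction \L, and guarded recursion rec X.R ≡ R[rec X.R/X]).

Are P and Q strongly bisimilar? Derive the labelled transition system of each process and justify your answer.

LTS(P): 5 reachable states
  u0 = b.(b.(0 | 0) + a.0 | a.0) :: -b-> u1
  u1 = b.(0 | 0) + a.0 | a.0 :: -a-> u2, -a-> u3, -b-> u4
  u2 = 0 | a.0 :: -a-> u4
  u3 = a.0 | 0 :: -a-> u4
  u4 = 0 | 0 :: stopped
LTS(Q): 6 reachable states
  v0 = b.a.(b.(0 | 0) + a.0 | a.0) :: -b-> v1
  v1 = a.(b.(0 | 0) + a.0 | a.0) :: -a-> v2
  v2 = b.(0 | 0) + a.0 | a.0 :: -a-> v3, -a-> v4, -b-> v5
  v3 = 0 | a.0 :: -a-> v5
  v4 = a.0 | 0 :: -a-> v5
  v5 = 0 | 0 :: stopped
Bisimilarity quotient blocks:
  B0 = {u0}
  B1 = {u1, v2}
  B2 = {u2, u3, v3, v4}
  B3 = {u4, v5}
  B4 = {v0}
  B5 = {v1}
u0 ∈ B0, v0 ∈ B4 → different blocks

NO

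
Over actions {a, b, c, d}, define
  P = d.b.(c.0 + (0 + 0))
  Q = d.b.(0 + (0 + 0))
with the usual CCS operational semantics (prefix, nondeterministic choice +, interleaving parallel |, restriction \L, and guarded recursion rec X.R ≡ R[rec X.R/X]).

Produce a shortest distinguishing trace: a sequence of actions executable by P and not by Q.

P's transition system — 4 states:
  s0 = d.b.(c.0 + (0 + 0)) → --d--▸ s1
  s1 = b.(c.0 + (0 + 0)) → --b--▸ s2
  s2 = c.0 + (0 + 0) → --c--▸ s3
  s3 = 0 → stopped
Q's transition system — 3 states:
  t0 = d.b.(0 + (0 + 0)) → --d--▸ t1
  t1 = b.(0 + (0 + 0)) → --b--▸ t2
  t2 = 0 + (0 + 0) → stopped
Trace ⟨dbc⟩ through P, begin at {s0}:
  [1] d ⇒ {s1}
  [2] b ⇒ {s2}
  [3] c ⇒ {s3}
  ✓ P
Trace ⟨dbc⟩ through Q, begin at {t0}:
  [1] d ⇒ {t1}
  [2] b ⇒ {t2}
  [3] c ⇒ ∅ (Q stuck)

dbc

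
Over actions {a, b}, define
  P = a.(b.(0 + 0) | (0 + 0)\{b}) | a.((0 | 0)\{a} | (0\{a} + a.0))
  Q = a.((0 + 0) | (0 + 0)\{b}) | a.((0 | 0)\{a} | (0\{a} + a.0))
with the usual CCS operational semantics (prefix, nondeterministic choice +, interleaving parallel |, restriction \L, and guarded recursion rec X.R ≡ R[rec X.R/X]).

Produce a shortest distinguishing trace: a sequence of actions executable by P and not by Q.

LTS(P): 9 reachable states
  u0 = a.(b.(0 + 0) | (0 + 0)\{b}) | a.((0 | 0)\{a} | (0\{a} + a.0)) :: -a-> u1, -a-> u2
  u1 = a.(b.(0 + 0) | (0 + 0)\{b}) | ((0 | 0)\{a} | (0\{a} + a.0)) :: -a-> u3, -a-> u4
  u2 = b.(0 + 0) | (0 + 0)\{b} | a.((0 | 0)\{a} | (0\{a} + a.0)) :: -a-> u4, -b-> u5
  u3 = a.(b.(0 + 0) | (0 + 0)\{b}) | ((0 | 0)\{a} | 0) :: -a-> u6
  u4 = b.(0 + 0) | (0 + 0)\{b} | ((0 | 0)\{a} | (0\{a} + a.0)) :: -a-> u6, -b-> u7
  u5 = (0 + 0) | (0 + 0)\{b} | a.((0 | 0)\{a} | (0\{a} + a.0)) :: -a-> u7
  u6 = b.(0 + 0) | (0 + 0)\{b} | ((0 | 0)\{a} | 0) :: -b-> u8
  u7 = (0 + 0) | (0 + 0)\{b} | ((0 | 0)\{a} | (0\{a} + a.0)) :: -a-> u8
  u8 = (0 + 0) | (0 + 0)\{b} | ((0 | 0)\{a} | 0) :: ·
LTS(Q): 6 reachable states
  v0 = a.((0 + 0) | (0 + 0)\{b}) | a.((0 | 0)\{a} | (0\{a} + a.0)) :: -a-> v1, -a-> v2
  v1 = (0 + 0) | (0 + 0)\{b} | a.((0 | 0)\{a} | (0\{a} + a.0)) :: -a-> v3
  v2 = a.((0 + 0) | (0 + 0)\{b}) | ((0 | 0)\{a} | (0\{a} + a.0)) :: -a-> v3, -a-> v4
  v3 = (0 + 0) | (0 + 0)\{b} | ((0 | 0)\{a} | (0\{a} + a.0)) :: -a-> v5
  v4 = a.((0 + 0) | (0 + 0)\{b}) | ((0 | 0)\{a} | 0) :: -a-> v5
  v5 = (0 + 0) | (0 + 0)\{b} | ((0 | 0)\{a} | 0) :: ·
Executing ab from P (initial set {u0}):
  after a @ step 1: {u1, u2}
  after b @ step 2: {u5}
  ✓ P
Executing ab from Q (initial set {v0}):
  after a @ step 1: {v1, v2}
  after b @ step 2: ∅ (Q stuck)

ab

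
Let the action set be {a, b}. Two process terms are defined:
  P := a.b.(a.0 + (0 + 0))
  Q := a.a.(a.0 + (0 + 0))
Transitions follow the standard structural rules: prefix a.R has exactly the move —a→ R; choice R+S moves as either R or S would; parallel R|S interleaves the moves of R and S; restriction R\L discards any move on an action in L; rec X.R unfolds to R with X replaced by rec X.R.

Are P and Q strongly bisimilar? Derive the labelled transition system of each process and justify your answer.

Reachable graph of P (4 states):
  p0 = a.b.(a.0 + (0 + 0)) ⊢ =a=> p1
  p1 = b.(a.0 + (0 + 0)) ⊢ =b=> p2
  p2 = a.0 + (0 + 0) ⊢ =a=> p3
  p3 = 0 ⊢ stopped
Reachable graph of Q (4 states):
  q0 = a.a.(a.0 + (0 + 0)) ⊢ =a=> q1
  q1 = a.(a.0 + (0 + 0)) ⊢ =a=> q2
  q2 = a.0 + (0 + 0) ⊢ =a=> q3
  q3 = 0 ⊢ stopped
Bisimilarity quotient blocks:
  B0 = {p0}
  B1 = {p1}
  B2 = {p2, q2}
  B3 = {p3, q3}
  B4 = {q0}
  B5 = {q1}
p0 ∈ B0, q0 ∈ B4 → different blocks

not bisimilar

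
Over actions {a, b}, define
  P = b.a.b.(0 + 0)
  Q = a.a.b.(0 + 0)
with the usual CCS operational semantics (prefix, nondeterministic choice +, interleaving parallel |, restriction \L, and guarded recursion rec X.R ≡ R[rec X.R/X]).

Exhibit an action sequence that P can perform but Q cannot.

b

Reachable graph of P (4 states):
  p0 = b.a.b.(0 + 0) | -b-> p1
  p1 = a.b.(0 + 0) | -a-> p2
  p2 = b.(0 + 0) | -b-> p3
  p3 = 0 + 0 | deadlocked
Reachable graph of Q (4 states):
  q0 = a.a.b.(0 + 0) | -a-> q1
  q1 = a.b.(0 + 0) | -a-> q2
  q2 = b.(0 + 0) | -b-> q3
  q3 = 0 + 0 | deadlocked
Executing b from P (initial set {p0}):
  [1] b ⇒ {p1}
  P completes σ.
Executing b from Q (initial set {q0}):
  [1] b ⇒ ∅ (Q stuck)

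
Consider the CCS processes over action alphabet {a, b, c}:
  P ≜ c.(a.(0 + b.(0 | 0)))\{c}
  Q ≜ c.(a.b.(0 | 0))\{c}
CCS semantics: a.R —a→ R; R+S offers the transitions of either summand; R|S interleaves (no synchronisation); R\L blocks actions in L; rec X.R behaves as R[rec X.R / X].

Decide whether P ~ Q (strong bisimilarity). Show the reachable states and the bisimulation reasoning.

LTS(P): 4 reachable states
  p0 = c.(a.(0 + b.(0 | 0)))\{c} | --c--▸ p1
  p1 = (a.(0 + b.(0 | 0)))\{c} | --a--▸ p2
  p2 = (0 + b.(0 | 0))\{c} | --b--▸ p3
  p3 = (0 | 0)\{c} | deadlocked
LTS(Q): 4 reachable states
  q0 = c.(a.b.(0 | 0))\{c} | --c--▸ q1
  q1 = (a.b.(0 | 0))\{c} | --a--▸ q2
  q2 = (b.(0 | 0))\{c} | --b--▸ q3
  q3 = (0 | 0)\{c} | deadlocked
Bisimilarity quotient blocks:
  B0 = {p0, q0}
  B1 = {p1, q1}
  B2 = {p2, q2}
  B3 = {p3, q3}
p0 ∈ B0, q0 ∈ B0 → same block

bisimilar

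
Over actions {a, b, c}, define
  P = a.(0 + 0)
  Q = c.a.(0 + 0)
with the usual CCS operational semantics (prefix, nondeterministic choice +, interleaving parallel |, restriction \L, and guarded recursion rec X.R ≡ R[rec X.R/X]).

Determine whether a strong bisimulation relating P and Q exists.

P ≁ Q

Reachable graph of P (2 states):
  u0 = a.(0 + 0) | =a=> u1
  u1 = 0 + 0 | (no moves)
Reachable graph of Q (3 states):
  v0 = c.a.(0 + 0) | =c=> v1
  v1 = a.(0 + 0) | =a=> v2
  v2 = 0 + 0 | (no moves)
Bisimilarity quotient blocks:
  B0 = {u0, v1}
  B1 = {u1, v2}
  B2 = {v0}
u0 ∈ B0, v0 ∈ B2 → different blocks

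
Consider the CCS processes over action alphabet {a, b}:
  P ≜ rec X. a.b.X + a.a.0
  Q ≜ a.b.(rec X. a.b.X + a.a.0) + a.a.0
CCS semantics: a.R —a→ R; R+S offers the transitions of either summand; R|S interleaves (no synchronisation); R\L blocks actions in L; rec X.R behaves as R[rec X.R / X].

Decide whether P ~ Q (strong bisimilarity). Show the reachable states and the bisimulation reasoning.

bisimilar

P's transition system — 4 states:
  p0 = rec X. a.b.X + a.a.0 | -a-> p1, -a-> p2
  p1 = a.0 | -a-> p3
  p2 = b.(rec X. a.b.X + a.a.0) | -b-> p0
  p3 = 0 | ·
Q's transition system — 5 states:
  q0 = a.b.(rec X. a.b.X + a.a.0) + a.a.0 | -a-> q1, -a-> q2
  q1 = a.0 | -a-> q3
  q2 = b.(rec X. a.b.X + a.a.0) | -b-> q4
  q3 = 0 | ·
  q4 = rec X. a.b.X + a.a.0 | -a-> q1, -a-> q2
Partition-refinement fixed point:
  B0 = {p0, q0, q4}
  B1 = {p2, q2}
  B2 = {p1, q1}
  B3 = {p3, q3}
p0 ∈ B0, q0 ∈ B0 → same block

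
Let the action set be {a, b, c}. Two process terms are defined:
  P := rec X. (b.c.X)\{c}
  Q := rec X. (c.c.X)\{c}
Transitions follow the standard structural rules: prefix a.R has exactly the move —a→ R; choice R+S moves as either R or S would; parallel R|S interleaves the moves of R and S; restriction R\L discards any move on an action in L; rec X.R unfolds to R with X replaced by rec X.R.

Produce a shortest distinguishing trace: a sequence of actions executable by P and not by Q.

b

Reachable graph of P (2 states):
  m0 = rec X. (b.c.X)\{c} | =b=> m1
  m1 = (c.(rec X. (b.c.X)\{c}))\{c} | deadlocked
Reachable graph of Q (1 states):
  n0 = rec X. (c.c.X)\{c} | deadlocked
Run σ = ⟨b⟩ on P: start {m0}
  [1] b ⇒ {m1}
  P completes σ.
Run σ = ⟨b⟩ on Q: start {n0}
  [1] b ⇒ ∅  — Q cannot continue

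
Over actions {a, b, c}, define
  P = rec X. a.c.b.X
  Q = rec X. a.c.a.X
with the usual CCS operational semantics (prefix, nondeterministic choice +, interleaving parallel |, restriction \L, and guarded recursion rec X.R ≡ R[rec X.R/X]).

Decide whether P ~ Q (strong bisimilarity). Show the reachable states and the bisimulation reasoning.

NO

Reachable graph of P (3 states):
  p0 = rec X. a.c.b.X | -a-> p1
  p1 = c.b.(rec X. a.c.b.X) | -c-> p2
  p2 = b.(rec X. a.c.b.X) | -b-> p0
Reachable graph of Q (3 states):
  q0 = rec X. a.c.a.X | -a-> q1
  q1 = c.a.(rec X. a.c.a.X) | -c-> q2
  q2 = a.(rec X. a.c.a.X) | -a-> q0
Partition-refinement fixed point:
  B0 = {p0}
  B1 = {p1}
  B2 = {p2}
  B3 = {q0}
  B4 = {q1}
  B5 = {q2}
p0 ∈ B0, q0 ∈ B3 → different blocks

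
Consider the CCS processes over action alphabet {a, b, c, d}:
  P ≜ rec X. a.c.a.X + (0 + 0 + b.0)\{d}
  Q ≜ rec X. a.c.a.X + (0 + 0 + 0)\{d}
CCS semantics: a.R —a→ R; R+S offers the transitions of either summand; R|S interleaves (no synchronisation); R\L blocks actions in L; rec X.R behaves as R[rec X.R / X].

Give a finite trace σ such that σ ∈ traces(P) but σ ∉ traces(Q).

b

LTS(P): 4 reachable states
  m0 = rec X. a.c.a.X + (0 + 0 + b.0)\{d} ⊢ --a--▸ m1, --b--▸ m2
  m1 = c.a.(rec X. a.c.a.X + (0 + 0 + b.0)\{d}) ⊢ --c--▸ m3
  m2 = 0\{d} ⊢ stopped
  m3 = a.(rec X. a.c.a.X + (0 + 0 + b.0)\{d}) ⊢ --a--▸ m0
LTS(Q): 3 reachable states
  n0 = rec X. a.c.a.X + (0 + 0 + 0)\{d} ⊢ --a--▸ n1
  n1 = c.a.(rec X. a.c.a.X + (0 + 0 + 0)\{d}) ⊢ --c--▸ n2
  n2 = a.(rec X. a.c.a.X + (0 + 0 + 0)\{d}) ⊢ --a--▸ n0
Run σ = ⟨b⟩ on P: start {m0}
  after b @ step 1: {m2}
  ✓ P
Run σ = ⟨b⟩ on Q: start {n0}
  after b @ step 1: ∅  — Q cannot continue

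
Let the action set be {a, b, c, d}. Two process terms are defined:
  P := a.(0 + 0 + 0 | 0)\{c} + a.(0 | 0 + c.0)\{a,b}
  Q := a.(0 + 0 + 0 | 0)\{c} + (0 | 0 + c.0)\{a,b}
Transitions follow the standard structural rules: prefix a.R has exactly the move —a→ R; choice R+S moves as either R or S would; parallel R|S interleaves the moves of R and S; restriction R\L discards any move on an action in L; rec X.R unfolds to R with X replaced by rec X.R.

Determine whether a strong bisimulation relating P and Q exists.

not bisimilar

Reachable graph of P (4 states):
  u0 = a.(0 + 0 + 0 | 0)\{c} + a.(0 | 0 + c.0)\{a,b} | —a→ u1, —a→ u2
  u1 = (0 + 0 + 0 | 0)\{c} | deadlocked
  u2 = (0 | 0 + c.0)\{a,b} | —c→ u3
  u3 = 0\{a,b} | deadlocked
Reachable graph of Q (3 states):
  v0 = a.(0 + 0 + 0 | 0)\{c} + (0 | 0 + c.0)\{a,b} | —a→ v1, —c→ v2
  v1 = (0 + 0 + 0 | 0)\{c} | deadlocked
  v2 = 0\{a,b} | deadlocked
Coarsest stable partition (strong bisimilarity classes):
  B0 = {u0}
  B1 = {u2}
  B2 = {u1, u3, v1, v2}
  B3 = {v0}
u0 ∈ B0, v0 ∈ B3 → different blocks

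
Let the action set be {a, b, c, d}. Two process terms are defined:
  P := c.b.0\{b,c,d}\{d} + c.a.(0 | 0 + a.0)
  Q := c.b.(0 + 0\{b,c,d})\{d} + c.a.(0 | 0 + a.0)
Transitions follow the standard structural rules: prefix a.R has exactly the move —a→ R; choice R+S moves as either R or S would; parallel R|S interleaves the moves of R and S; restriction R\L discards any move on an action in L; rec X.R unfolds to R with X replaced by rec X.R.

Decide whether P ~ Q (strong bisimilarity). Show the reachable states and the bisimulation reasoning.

P's transition system — 6 states:
  p0 = c.b.0\{b,c,d}\{d} + c.a.(0 | 0 + a.0) → --c--▸ p1, --c--▸ p2
  p1 = a.(0 | 0 + a.0) → --a--▸ p3
  p2 = b.0\{b,c,d}\{d} → --b--▸ p4
  p3 = 0 | 0 + a.0 → --a--▸ p5
  p4 = 0\{b,c,d}\{d} → (no moves)
  p5 = 0 → (no moves)
Q's transition system — 6 states:
  q0 = c.b.(0 + 0\{b,c,d})\{d} + c.a.(0 | 0 + a.0) → --c--▸ q1, --c--▸ q2
  q1 = a.(0 | 0 + a.0) → --a--▸ q3
  q2 = b.(0 + 0\{b,c,d})\{d} → --b--▸ q4
  q3 = 0 | 0 + a.0 → --a--▸ q5
  q4 = (0 + 0\{b,c,d})\{d} → (no moves)
  q5 = 0 → (no moves)
Coarsest stable partition (strong bisimilarity classes):
  B0 = {p0, q0}
  B1 = {p2, q2}
  B2 = {p4, p5, q4, q5}
  B3 = {p1, q1}
  B4 = {p3, q3}
p0 ∈ B0, q0 ∈ B0 → same block

bisimilar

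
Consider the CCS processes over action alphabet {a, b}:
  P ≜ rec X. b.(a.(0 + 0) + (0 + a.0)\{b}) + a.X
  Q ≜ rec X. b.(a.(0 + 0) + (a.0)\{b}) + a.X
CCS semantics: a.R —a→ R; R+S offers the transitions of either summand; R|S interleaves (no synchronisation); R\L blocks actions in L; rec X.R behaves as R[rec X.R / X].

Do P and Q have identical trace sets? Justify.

traces(P) = traces(Q)

Reachable graph of P (4 states):
  u0 = rec X. b.(a.(0 + 0) + (0 + a.0)\{b}) + a.X ⊢ —a→ u0, —b→ u1
  u1 = a.(0 + 0) + (0 + a.0)\{b} ⊢ —a→ u2, —a→ u3
  u2 = 0 + 0 ⊢ stopped
  u3 = 0\{b} ⊢ stopped
Reachable graph of Q (4 states):
  v0 = rec X. b.(a.(0 + 0) + (a.0)\{b}) + a.X ⊢ —a→ v0, —b→ v1
  v1 = a.(0 + 0) + (a.0)\{b} ⊢ —a→ v2, —a→ v3
  v2 = 0 + 0 ⊢ stopped
  v3 = 0\{b} ⊢ stopped
Bisimilarity quotient blocks:
  B0 = {u0, v0}
  B1 = {u1, v1}
  B2 = {u2, u3, v2, v3}
u0 ∈ B0, v0 ∈ B0 → same block
Bisimilar ⇒ trace-equivalent.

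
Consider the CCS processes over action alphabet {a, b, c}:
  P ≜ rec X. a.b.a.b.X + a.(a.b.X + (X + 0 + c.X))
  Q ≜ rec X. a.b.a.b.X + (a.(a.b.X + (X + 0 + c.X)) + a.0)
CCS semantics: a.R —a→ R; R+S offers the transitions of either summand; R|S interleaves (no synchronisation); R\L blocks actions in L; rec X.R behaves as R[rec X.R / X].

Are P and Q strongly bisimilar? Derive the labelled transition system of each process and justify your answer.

not bisimilar

LTS(P): 5 reachable states
  s0 = rec X. a.b.a.b.X + a.(a.b.X + (X + 0 + c.X)) :: -a-> s1, -a-> s2
  s1 = a.b.(rec X. a.b.a.b.X + a.(a.b.X + (X + 0 + c.X))) + ((rec X. a.b.a.b.X + a.(a.b.X + (X + 0 + c.X))) + 0 + c.(rec X. a.b.a.b.X + a.(a.b.X + (X + 0 + c.X)))) :: -a-> s1, -a-> s2, -a-> s3, -c-> s0
  s2 = b.a.b.(rec X. a.b.a.b.X + a.(a.b.X + (X + 0 + c.X))) :: -b-> s4
  s3 = b.(rec X. a.b.a.b.X + a.(a.b.X + (X + 0 + c.X))) :: -b-> s0
  s4 = a.b.(rec X. a.b.a.b.X + a.(a.b.X + (X + 0 + c.X))) :: -a-> s3
LTS(Q): 6 reachable states
  t0 = rec X. a.b.a.b.X + (a.(a.b.X + (X + 0 + c.X)) + a.0) :: -a-> t1, -a-> t2, -a-> t3
  t1 = 0 :: (no moves)
  t2 = a.b.(rec X. a.b.a.b.X + (a.(a.b.X + (X + 0 + c.X)) + a.0)) + ((rec X. a.b.a.b.X + (a.(a.b.X + (X + 0 + c.X)) + a.0)) + 0 + c.(rec X. a.b.a.b.X + (a.(a.b.X + (X + 0 + c.X)) + a.0))) :: -a-> t1, -a-> t2, -a-> t3, -a-> t4, -c-> t0
  t3 = b.a.b.(rec X. a.b.a.b.X + (a.(a.b.X + (X + 0 + c.X)) + a.0)) :: -b-> t5
  t4 = b.(rec X. a.b.a.b.X + (a.(a.b.X + (X + 0 + c.X)) + a.0)) :: -b-> t0
  t5 = a.b.(rec X. a.b.a.b.X + (a.(a.b.X + (X + 0 + c.X)) + a.0)) :: -a-> t4
Coarsest stable partition (strong bisimilarity classes):
  B0 = {s0}
  B1 = {s2}
  B2 = {s4}
  B3 = {s3}
  B4 = {s1}
  B5 = {t0}
  B6 = {t3}
  B7 = {t5}
  B8 = {t4}
  B9 = {t1}
  B10 = {t2}
s0 ∈ B0, t0 ∈ B5 → different blocks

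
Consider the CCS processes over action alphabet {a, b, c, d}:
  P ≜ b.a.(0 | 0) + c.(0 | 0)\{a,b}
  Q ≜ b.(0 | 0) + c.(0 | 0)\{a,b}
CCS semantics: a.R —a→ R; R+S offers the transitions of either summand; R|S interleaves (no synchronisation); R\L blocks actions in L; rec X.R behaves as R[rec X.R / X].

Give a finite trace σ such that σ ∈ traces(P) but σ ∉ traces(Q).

ba

Reachable graph of P (4 states):
  p0 = b.a.(0 | 0) + c.(0 | 0)\{a,b} has moves =b=> p1, =c=> p2
  p1 = a.(0 | 0) has moves =a=> p3
  p2 = (0 | 0)\{a,b} has moves (no moves)
  p3 = 0 | 0 has moves (no moves)
Reachable graph of Q (3 states):
  q0 = b.(0 | 0) + c.(0 | 0)\{a,b} has moves =b=> q1, =c=> q2
  q1 = 0 | 0 has moves (no moves)
  q2 = (0 | 0)\{a,b} has moves (no moves)
Run σ = ⟨ba⟩ on P: start {p0}
  step 1 (b): {p1}
  step 2 (a): {p3}
  — P admits the full trace.
Run σ = ⟨ba⟩ on Q: start {q0}
  step 1 (b): {q1}
  step 2 (a): ∅ (Q stuck)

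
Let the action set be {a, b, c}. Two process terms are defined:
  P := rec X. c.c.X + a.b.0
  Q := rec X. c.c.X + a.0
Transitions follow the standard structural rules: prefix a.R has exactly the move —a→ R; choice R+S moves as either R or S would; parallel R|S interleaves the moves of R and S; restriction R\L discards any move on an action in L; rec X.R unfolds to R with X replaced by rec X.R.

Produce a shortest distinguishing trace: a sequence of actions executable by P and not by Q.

ab

Reachable graph of P (4 states):
  s0 = rec X. c.c.X + a.b.0 has moves ··a··> s1, ··c··> s2
  s1 = b.0 has moves ··b··> s3
  s2 = c.(rec X. c.c.X + a.b.0) has moves ··c··> s0
  s3 = 0 has moves ·
Reachable graph of Q (3 states):
  t0 = rec X. c.c.X + a.0 has moves ··a··> t1, ··c··> t2
  t1 = 0 has moves ·
  t2 = c.(rec X. c.c.X + a.0) has moves ··c··> t0
Trace ⟨ab⟩ through P, begin at {s0}:
  after a @ step 1: {s1}
  after b @ step 2: {s3}
  — P admits the full trace.
Trace ⟨ab⟩ through Q, begin at {t0}:
  after a @ step 1: {t1}
  after b @ step 2: no successor for Q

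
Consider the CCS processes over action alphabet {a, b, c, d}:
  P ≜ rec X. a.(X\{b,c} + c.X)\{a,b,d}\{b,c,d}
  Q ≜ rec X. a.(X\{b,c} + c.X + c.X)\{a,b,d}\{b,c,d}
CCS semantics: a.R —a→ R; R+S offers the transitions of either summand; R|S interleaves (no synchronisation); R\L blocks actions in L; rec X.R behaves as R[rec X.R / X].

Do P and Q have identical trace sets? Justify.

LTS(P): 2 reachable states
  p0 = rec X. a.(X\{b,c} + c.X)\{a,b,d}\{b,c,d} has moves —a→ p1
  p1 = ((rec X. a.(X\{b,c} + c.X)\{a,b,d}\{b,c,d})\{b,c} + c.(rec X. a.(X\{b,c} + c.X)\{a,b,d}\{b,c,d}))\{a,b,d}\{b,c,d} has moves ∅
LTS(Q): 2 reachable states
  q0 = rec X. a.(X\{b,c} + c.X + c.X)\{a,b,d}\{b,c,d} has moves —a→ q1
  q1 = ((rec X. a.(X\{b,c} + c.X + c.X)\{a,b,d}\{b,c,d})\{b,c} + c.(rec X. a.(X\{b,c} + c.X + c.X)\{a,b,d}\{b,c,d}) + c.(rec X. a.(X\{b,c} + c.X + c.X)\{a,b,d}\{b,c,d}))\{a,b,d}\{b,c,d} has moves ∅
Partition-refinement fixed point:
  B0 = {p0, q0}
  B1 = {p1, q1}
p0 ∈ B0, q0 ∈ B0 → same block
Bisimilar ⇒ trace-equivalent.

trace-equivalent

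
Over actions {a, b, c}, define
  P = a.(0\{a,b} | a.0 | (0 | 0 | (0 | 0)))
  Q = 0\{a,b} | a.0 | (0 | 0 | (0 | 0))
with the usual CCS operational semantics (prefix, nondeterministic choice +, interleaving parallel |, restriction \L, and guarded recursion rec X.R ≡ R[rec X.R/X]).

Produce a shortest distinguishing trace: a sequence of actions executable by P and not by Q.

aa

P's transition system — 3 states:
  s0 = a.(0\{a,b} | a.0 | (0 | 0 | (0 | 0))) ⊢ --a--▸ s1
  s1 = 0\{a,b} | a.0 | (0 | 0 | (0 | 0)) ⊢ --a--▸ s2
  s2 = 0\{a,b} | 0 | (0 | 0 | (0 | 0)) ⊢ (no moves)
Q's transition system — 2 states:
  t0 = 0\{a,b} | a.0 | (0 | 0 | (0 | 0)) ⊢ --a--▸ t1
  t1 = 0\{a,b} | 0 | (0 | 0 | (0 | 0)) ⊢ (no moves)
Trace ⟨aa⟩ through P, begin at {s0}:
  after a @ step 1: {s1}
  after a @ step 2: {s2}
  — P admits the full trace.
Trace ⟨aa⟩ through Q, begin at {t0}:
  after a @ step 1: {t1}
  after a @ step 2: ∅  — Q cannot continue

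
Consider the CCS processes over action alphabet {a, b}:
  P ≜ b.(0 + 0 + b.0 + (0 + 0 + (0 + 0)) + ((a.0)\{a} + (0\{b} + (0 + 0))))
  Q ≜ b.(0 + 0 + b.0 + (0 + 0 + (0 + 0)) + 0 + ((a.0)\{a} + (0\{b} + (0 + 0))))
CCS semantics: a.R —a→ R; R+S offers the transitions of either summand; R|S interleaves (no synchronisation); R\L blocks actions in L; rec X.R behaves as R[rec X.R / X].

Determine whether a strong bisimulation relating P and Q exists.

bisimilar

P's transition system — 3 states:
  m0 = b.(0 + 0 + b.0 + (0 + 0 + (0 + 0)) + ((a.0)\{a} + (0\{b} + (0 + 0)))) → -b-> m1
  m1 = 0 + 0 + b.0 + (0 + 0 + (0 + 0)) + ((a.0)\{a} + (0\{b} + (0 + 0))) → -b-> m2
  m2 = 0 → (no moves)
Q's transition system — 3 states:
  n0 = b.(0 + 0 + b.0 + (0 + 0 + (0 + 0)) + 0 + ((a.0)\{a} + (0\{b} + (0 + 0)))) → -b-> n1
  n1 = 0 + 0 + b.0 + (0 + 0 + (0 + 0)) + 0 + ((a.0)\{a} + (0\{b} + (0 + 0))) → -b-> n2
  n2 = 0 → (no moves)
Coarsest stable partition (strong bisimilarity classes):
  B0 = {m0, n0}
  B1 = {m1, n1}
  B2 = {m2, n2}
m0 ∈ B0, n0 ∈ B0 → same block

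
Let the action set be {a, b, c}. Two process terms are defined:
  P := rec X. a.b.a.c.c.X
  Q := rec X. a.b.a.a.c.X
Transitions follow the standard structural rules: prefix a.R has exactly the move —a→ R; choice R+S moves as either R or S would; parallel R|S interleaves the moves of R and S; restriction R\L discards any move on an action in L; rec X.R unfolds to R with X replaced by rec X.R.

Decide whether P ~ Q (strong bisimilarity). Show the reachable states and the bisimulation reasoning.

NO

LTS(P): 5 reachable states
  p0 = rec X. a.b.a.c.c.X → —a→ p1
  p1 = b.a.c.c.(rec X. a.b.a.c.c.X) → —b→ p2
  p2 = a.c.c.(rec X. a.b.a.c.c.X) → —a→ p3
  p3 = c.c.(rec X. a.b.a.c.c.X) → —c→ p4
  p4 = c.(rec X. a.b.a.c.c.X) → —c→ p0
LTS(Q): 5 reachable states
  q0 = rec X. a.b.a.a.c.X → —a→ q1
  q1 = b.a.a.c.(rec X. a.b.a.a.c.X) → —b→ q2
  q2 = a.a.c.(rec X. a.b.a.a.c.X) → —a→ q3
  q3 = a.c.(rec X. a.b.a.a.c.X) → —a→ q4
  q4 = c.(rec X. a.b.a.a.c.X) → —c→ q0
Coarsest stable partition (strong bisimilarity classes):
  B0 = {p0}
  B1 = {p1}
  B2 = {p2}
  B3 = {p3}
  B4 = {p4}
  B5 = {q0}
  B6 = {q1}
  B7 = {q2}
  B8 = {q3}
  B9 = {q4}
p0 ∈ B0, q0 ∈ B5 → different blocks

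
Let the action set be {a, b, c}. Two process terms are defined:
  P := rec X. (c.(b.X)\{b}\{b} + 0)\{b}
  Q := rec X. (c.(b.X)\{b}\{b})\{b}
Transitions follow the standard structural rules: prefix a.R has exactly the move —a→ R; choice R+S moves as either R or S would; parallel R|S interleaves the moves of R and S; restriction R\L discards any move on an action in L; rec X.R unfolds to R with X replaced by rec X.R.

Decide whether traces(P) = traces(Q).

LTS(P): 2 reachable states
  m0 = rec X. (c.(b.X)\{b}\{b} + 0)\{b} ⊢ —c→ m1
  m1 = (b.(rec X. (c.(b.X)\{b}\{b} + 0)\{b}))\{b}\{b}\{b} ⊢ ·
LTS(Q): 2 reachable states
  n0 = rec X. (c.(b.X)\{b}\{b})\{b} ⊢ —c→ n1
  n1 = (b.(rec X. (c.(b.X)\{b}\{b})\{b}))\{b}\{b}\{b} ⊢ ·
Coarsest stable partition (strong bisimilarity classes):
  B0 = {m0, n0}
  B1 = {m1, n1}
m0 ∈ B0, n0 ∈ B0 → same block
Bisimilar ⇒ trace-equivalent.

trace-equivalent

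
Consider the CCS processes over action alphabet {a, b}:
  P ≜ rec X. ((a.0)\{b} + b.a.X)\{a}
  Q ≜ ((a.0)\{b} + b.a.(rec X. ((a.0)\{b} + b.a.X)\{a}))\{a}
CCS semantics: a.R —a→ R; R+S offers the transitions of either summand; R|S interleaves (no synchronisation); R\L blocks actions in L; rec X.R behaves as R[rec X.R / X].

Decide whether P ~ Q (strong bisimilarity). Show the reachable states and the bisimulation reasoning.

Reachable graph of P (2 states):
  s0 = rec X. ((a.0)\{b} + b.a.X)\{a} has moves -b-> s1
  s1 = (a.(rec X. ((a.0)\{b} + b.a.X)\{a}))\{a} has moves (no moves)
Reachable graph of Q (2 states):
  t0 = ((a.0)\{b} + b.a.(rec X. ((a.0)\{b} + b.a.X)\{a}))\{a} has moves -b-> t1
  t1 = (a.(rec X. ((a.0)\{b} + b.a.X)\{a}))\{a} has moves (no moves)
Coarsest stable partition (strong bisimilarity classes):
  B0 = {s0, t0}
  B1 = {s1, t1}
s0 ∈ B0, t0 ∈ B0 → same block

P ~ Q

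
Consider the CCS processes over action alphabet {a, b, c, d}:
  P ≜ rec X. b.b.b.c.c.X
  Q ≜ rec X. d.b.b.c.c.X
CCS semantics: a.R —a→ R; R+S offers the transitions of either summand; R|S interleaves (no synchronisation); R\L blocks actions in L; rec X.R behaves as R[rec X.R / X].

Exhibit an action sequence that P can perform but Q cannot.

b

P's transition system — 5 states:
  m0 = rec X. b.b.b.c.c.X :: ··b··> m1
  m1 = b.b.c.c.(rec X. b.b.b.c.c.X) :: ··b··> m2
  m2 = b.c.c.(rec X. b.b.b.c.c.X) :: ··b··> m3
  m3 = c.c.(rec X. b.b.b.c.c.X) :: ··c··> m4
  m4 = c.(rec X. b.b.b.c.c.X) :: ··c··> m0
Q's transition system — 5 states:
  n0 = rec X. d.b.b.c.c.X :: ··d··> n1
  n1 = b.b.c.c.(rec X. d.b.b.c.c.X) :: ··b··> n2
  n2 = b.c.c.(rec X. d.b.b.c.c.X) :: ··b··> n3
  n3 = c.c.(rec X. d.b.b.c.c.X) :: ··c··> n4
  n4 = c.(rec X. d.b.b.c.c.X) :: ··c··> n0
Executing b from P (initial set {m0}):
  step 1 (b): {m1}
  ✓ P
Executing b from Q (initial set {n0}):
  step 1 (b): ∅ (Q stuck)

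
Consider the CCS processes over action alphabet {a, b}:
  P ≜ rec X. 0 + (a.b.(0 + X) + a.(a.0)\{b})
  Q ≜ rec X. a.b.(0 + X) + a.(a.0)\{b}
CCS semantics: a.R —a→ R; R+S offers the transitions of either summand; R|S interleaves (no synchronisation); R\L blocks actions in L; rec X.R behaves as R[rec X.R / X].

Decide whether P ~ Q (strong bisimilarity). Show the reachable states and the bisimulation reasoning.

YES

P's transition system — 5 states:
  s0 = rec X. 0 + (a.b.(0 + X) + a.(a.0)\{b}) → -a-> s1, -a-> s2
  s1 = (a.0)\{b} → -a-> s3
  s2 = b.(0 + (rec X. 0 + (a.b.(0 + X) + a.(a.0)\{b}))) → -b-> s4
  s3 = 0\{b} → ∅
  s4 = 0 + (rec X. 0 + (a.b.(0 + X) + a.(a.0)\{b})) → -a-> s1, -a-> s2
Q's transition system — 5 states:
  t0 = rec X. a.b.(0 + X) + a.(a.0)\{b} → -a-> t1, -a-> t2
  t1 = (a.0)\{b} → -a-> t3
  t2 = b.(0 + (rec X. a.b.(0 + X) + a.(a.0)\{b})) → -b-> t4
  t3 = 0\{b} → ∅
  t4 = 0 + (rec X. a.b.(0 + X) + a.(a.0)\{b}) → -a-> t1, -a-> t2
Bisimilarity quotient blocks:
  B0 = {s0, s4, t0, t4}
  B1 = {s1, t1}
  B2 = {s3, t3}
  B3 = {s2, t2}
s0 ∈ B0, t0 ∈ B0 → same block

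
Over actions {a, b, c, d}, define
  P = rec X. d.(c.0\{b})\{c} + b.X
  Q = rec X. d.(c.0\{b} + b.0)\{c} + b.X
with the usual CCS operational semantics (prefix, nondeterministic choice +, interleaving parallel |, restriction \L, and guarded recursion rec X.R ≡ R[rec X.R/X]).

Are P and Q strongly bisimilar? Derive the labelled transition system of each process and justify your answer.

P's transition system — 2 states:
  u0 = rec X. d.(c.0\{b})\{c} + b.X | —b→ u0, —d→ u1
  u1 = (c.0\{b})\{c} | ·
Q's transition system — 3 states:
  v0 = rec X. d.(c.0\{b} + b.0)\{c} + b.X | —b→ v0, —d→ v1
  v1 = (c.0\{b} + b.0)\{c} | —b→ v2
  v2 = 0\{c} | ·
Coarsest stable partition (strong bisimilarity classes):
  B0 = {u0}
  B1 = {u1, v2}
  B2 = {v0}
  B3 = {v1}
u0 ∈ B0, v0 ∈ B2 → different blocks

not bisimilar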